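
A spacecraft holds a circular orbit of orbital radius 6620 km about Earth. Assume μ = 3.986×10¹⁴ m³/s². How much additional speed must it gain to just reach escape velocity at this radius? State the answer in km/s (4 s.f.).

Δv ≈ 3.214 km/s

r = 6620 km = 6.620×10⁶ m.
Circular speed v_c = √(μ/r) = 7760 m/s.
Escape speed v_esc = √(2μ/r) = √2 × v_c = 10970 m/s.
Δv = v_esc − v_c = 3214 m/s = 3.214 km/s.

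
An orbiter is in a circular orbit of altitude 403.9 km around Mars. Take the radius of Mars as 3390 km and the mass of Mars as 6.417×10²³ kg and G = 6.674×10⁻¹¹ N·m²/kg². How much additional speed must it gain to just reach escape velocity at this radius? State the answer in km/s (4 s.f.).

Δv ≈ 1.392 km/s

μ = GM = 6.674×10⁻¹¹ × 6.417×10²³ = 4.283×10¹³ m³/s².
r = 3390 + 403.9 = 3793.9 km = 3.7939×10⁶ m.
Circular speed v_c = √(μ/r) = 3360 m/s.
Escape speed v_esc = √(2μ/r) = √2 × v_c = 4752 m/s.
Δv = v_esc − v_c = 1392 m/s = 1.392 km/s.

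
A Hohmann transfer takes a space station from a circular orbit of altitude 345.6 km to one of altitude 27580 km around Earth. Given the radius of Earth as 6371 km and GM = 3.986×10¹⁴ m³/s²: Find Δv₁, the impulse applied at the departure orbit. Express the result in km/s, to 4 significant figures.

Δv ≈ 2.251 km/s

r₁ = 6371 + 345.6 = 6716.6 km = 6.7166×10⁶ m.
r₂ = 6371 + 27580 = 33951 km = 3.3951×10⁷ m.
Transfer ellipse a_t = (r₁ + r₂)/2 = 2.033×10⁷ m.
At r₁: circular v_c1 = √(μ/r₁) = 7704 m/s; transfer-perigee v_p = √[μ(2/r₁ − 1/a_t)] = 9954 m/s.
Δv₁ = v_p − v_c1 = 2251 m/s.
= 2.251 km/s.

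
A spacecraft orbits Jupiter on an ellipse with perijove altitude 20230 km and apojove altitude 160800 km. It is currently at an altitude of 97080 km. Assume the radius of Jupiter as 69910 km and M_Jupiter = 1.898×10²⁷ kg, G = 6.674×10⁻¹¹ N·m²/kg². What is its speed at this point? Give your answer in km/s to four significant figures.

v ≈ 26.97 km/s

μ = GM = 6.674×10⁻¹¹ × 1.898×10²⁷ = 1.267×10¹⁷ m³/s².
r_p = 69910 + 20230 = 90140 km = 9.0140×10⁷ m.
r_a = 69910 + 160800 = 230710 km = 2.3071×10⁸ m.
r = 69910 + 97080 = 1.6699×10⁵ km = 1.670×10⁸ m.
Semi-major axis a = (r_p + r_a)/2 = 1.6042×10⁵ km = 1.604×10⁸ m.
Vis-viva: v² = μ(2/r − 1/a) = 1.267×10¹⁷ × (1.198×10⁻⁸ − 6.233×10⁻⁹) = 7.275×10⁸ m²/s².
v = 26970 m/s = 26.97 km/s.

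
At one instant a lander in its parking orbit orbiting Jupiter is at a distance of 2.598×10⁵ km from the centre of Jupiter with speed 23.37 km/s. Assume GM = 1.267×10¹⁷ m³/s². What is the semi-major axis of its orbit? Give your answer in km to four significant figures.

r = 2.598×10⁸ m.
Specific orbital energy ε = v²/2 − μ/r = (23370)²/2 − 1.267×10¹⁷/2.598×10⁸ = -2.146×10⁸ J/kg.
Since ε = −μ/(2a), a = −μ/(2ε) = 2.952×10⁸ m = 2.9519×10⁵ km.

a ≈ 2.952×10⁵ km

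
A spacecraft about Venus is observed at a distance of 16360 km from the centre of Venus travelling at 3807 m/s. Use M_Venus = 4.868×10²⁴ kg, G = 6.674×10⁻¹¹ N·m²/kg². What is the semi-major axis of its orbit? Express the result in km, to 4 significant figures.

a ≈ 12880 km

μ = GM = 6.674×10⁻¹¹ × 4.868×10²⁴ = 3.249×10¹⁴ m³/s².
r = 1.636×10⁷ m.
Specific orbital energy ε = v²/2 − μ/r = (3807)²/2 − 3.249×10¹⁴/1.636×10⁷ = -1.261×10⁷ J/kg.
Since ε = −μ/(2a), a = −μ/(2ε) = 1.288×10⁷ m = 12880 km.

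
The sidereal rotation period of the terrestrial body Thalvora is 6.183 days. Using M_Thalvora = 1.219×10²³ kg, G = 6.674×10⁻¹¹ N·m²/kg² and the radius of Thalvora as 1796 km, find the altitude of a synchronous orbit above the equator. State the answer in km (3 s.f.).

μ = GM = 6.674×10⁻¹¹ × 1.219×10²³ = 8.136×10¹² m³/s².
T = 6.183 days = 5.342×10⁵ s.
A synchronous orbit has period T, so by Kepler's third law a = (μT²/4π²)^(1/3).
μT²/4π² = 8.136×10¹² × (5.342×10⁵)² / 39.48 = 5.881×10²² m³.
a = 3.889×10⁷ m = 38888 km.
Altitude h = a − R = 38888 − 1796 = 37092 km.

h_sync ≈ 37100 km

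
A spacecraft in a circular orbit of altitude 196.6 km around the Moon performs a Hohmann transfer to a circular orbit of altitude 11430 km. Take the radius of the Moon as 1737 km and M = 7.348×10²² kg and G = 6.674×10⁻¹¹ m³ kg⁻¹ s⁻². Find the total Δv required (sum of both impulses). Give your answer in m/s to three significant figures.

μ = GM = 6.674×10⁻¹¹ × 7.348×10²² = 4.904×10¹² m³/s².
r₁ = 1737 + 196.6 = 1933.6 km = 1.9336×10⁶ m.
r₂ = 1737 + 11430 = 13167 km = 1.3167×10⁷ m.
Transfer ellipse a_t = (r₁ + r₂)/2 = 7.550×10⁶ m.
At r₁: circular v_c1 = √(μ/r₁) = 1593 m/s; transfer-perilune v_p = √[μ(2/r₁ − 1/a_t)] = 2103 m/s.
Δv₁ = v_p − v_c1 = 510.5 m/s.
At r₂: circular v_c2 = √(μ/r₂) = 610.3 m/s; transfer-apolune v_a = √[μ(2/r₂ − 1/a_t)] = 308.8 m/s.
Δv₂ = v_c2 − v_a = 301.4 m/s.
Total Δv = Δv₁ + Δv₂ = 812.0 m/s.

Δv_total ≈ 812 m/s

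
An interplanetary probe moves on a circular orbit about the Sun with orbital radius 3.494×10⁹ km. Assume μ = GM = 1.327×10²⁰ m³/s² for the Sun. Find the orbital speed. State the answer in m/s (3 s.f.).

v ≈ 6160 m/s

r = 3.494×10⁹ km = 3.494×10¹² m.
For a circular orbit v = √(μ/r) = √(1.327×10²⁰ / 3.494×10¹²) = √(3.798×10⁷) = 6163 m/s.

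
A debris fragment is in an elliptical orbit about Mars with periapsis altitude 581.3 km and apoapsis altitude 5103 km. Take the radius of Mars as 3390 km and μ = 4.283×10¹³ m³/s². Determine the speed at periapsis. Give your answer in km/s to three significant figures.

r_p = 3390 + 581.3 = 3971.3 km = 3.9713×10⁶ m.
r_a = 3390 + 5103 = 8493.0 km = 8.4930×10⁶ m.
Semi-major axis a = (r_p + r_a)/2 = 6232.1 km = 6.232×10⁶ m.
Vis-viva: v² = μ(2/r − 1/a) = 4.283×10¹³ × (5.036×10⁻⁷ − 1.605×10⁻⁷) = 1.470×10⁷ m²/s².
v = 3834 m/s = 3.834 km/s.

v ≈ 3.83 km/s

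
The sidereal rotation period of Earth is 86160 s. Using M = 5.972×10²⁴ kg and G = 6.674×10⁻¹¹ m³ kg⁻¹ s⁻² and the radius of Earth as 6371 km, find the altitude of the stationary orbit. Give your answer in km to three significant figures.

h_sync ≈ 35800 km

μ = GM = 6.674×10⁻¹¹ × 5.972×10²⁴ = 3.986×10¹⁴ m³/s².
A synchronous orbit has period T, so by Kepler's third law a = (μT²/4π²)^(1/3).
μT²/4π² = 3.986×10¹⁴ × (8.616×10⁴)² / 39.48 = 7.495×10²² m³.
a = 4.216×10⁷ m = 42162 km.
Altitude h = a − R = 42162 − 6371 = 35791 km.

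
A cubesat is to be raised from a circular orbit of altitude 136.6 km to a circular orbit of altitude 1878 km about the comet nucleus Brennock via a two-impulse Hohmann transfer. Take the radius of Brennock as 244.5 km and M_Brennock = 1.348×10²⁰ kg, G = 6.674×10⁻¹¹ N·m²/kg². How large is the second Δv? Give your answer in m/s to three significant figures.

μ = GM = 6.674×10⁻¹¹ × 1.348×10²⁰ = 8.997×10⁹ m³/s².
r₁ = 244.5 + 136.6 = 381.10 km = 3.8110×10⁵ m.
r₂ = 244.5 + 1878 = 2122.5 km = 2.1225×10⁶ m.
Transfer ellipse a_t = (r₁ + r₂)/2 = 1.252×10⁶ m.
At r₁: circular v_c1 = √(μ/r₁) = 153.6 m/s; transfer-periapsis v_p = √[μ(2/r₁ − 1/a_t)] = 200.1 m/s.
At r₂: circular v_c2 = √(μ/r₂) = 65.10 m/s; transfer-apoapsis v_a = √[μ(2/r₂ − 1/a_t)] = 35.92 m/s.
Δv₂ = v_c2 − v_a = 29.18 m/s.

Δv ≈ 29.2 m/s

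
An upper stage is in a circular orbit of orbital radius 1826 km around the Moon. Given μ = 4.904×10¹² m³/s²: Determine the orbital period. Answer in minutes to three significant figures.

T ≈ 117 minutes

r = 1826 km = 1.826×10⁶ m.
Kepler's third law: T = 2π√(r³/μ) = 2π√((1.826×10⁶)³ / 4.904×10¹²).
r³/μ = 1.242×10⁶ s², so T = 2π × 1.114×10³ = 7.001×10³ s.
Converting: 7.001×10³ s ÷ 60.00 = 116.7 minutes.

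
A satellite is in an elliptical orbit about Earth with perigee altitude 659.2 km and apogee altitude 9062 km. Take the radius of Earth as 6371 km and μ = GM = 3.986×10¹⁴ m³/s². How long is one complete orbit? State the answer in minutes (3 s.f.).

r_p = 6371 + 659.2 = 7030.2 km = 7.0302×10⁶ m.
r_a = 6371 + 9062 = 15433 km = 1.5433×10⁷ m.
Semi-major axis a = (r_p + r_a)/2 = (7030.2 + 15433)/2 = 11232 km = 1.123×10⁷ m.
By Kepler's third law T = 2π√(a³/μ) = 2π × 1.885×10³ = 1.185×10⁴ s.
= 197.4 minutes.

T ≈ 197 minutes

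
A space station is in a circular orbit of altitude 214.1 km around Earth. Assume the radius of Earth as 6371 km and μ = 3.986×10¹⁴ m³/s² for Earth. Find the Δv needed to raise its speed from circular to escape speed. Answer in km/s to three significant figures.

Δv ≈ 3.22 km/s

r = 6371 + 214.1 = 6585.1 km = 6.5851×10⁶ m.
Circular speed v_c = √(μ/r) = 7780 m/s.
Escape speed v_esc = √(2μ/r) = √2 × v_c = 11000 m/s.
Δv = v_esc − v_c = 3223 m/s = 3.223 km/s.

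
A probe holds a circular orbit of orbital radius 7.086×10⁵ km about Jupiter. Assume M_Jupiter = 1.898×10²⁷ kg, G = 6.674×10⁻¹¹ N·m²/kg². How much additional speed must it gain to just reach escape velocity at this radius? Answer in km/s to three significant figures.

Δv ≈ 5.54 km/s

μ = GM = 6.674×10⁻¹¹ × 1.898×10²⁷ = 1.267×10¹⁷ m³/s².
r = 7.086×10⁵ km = 7.086×10⁸ m.
Circular speed v_c = √(μ/r) = 13370 m/s.
Escape speed v_esc = √(2μ/r) = √2 × v_c = 18910 m/s.
Δv = v_esc − v_c = 5538 m/s = 5.538 km/s.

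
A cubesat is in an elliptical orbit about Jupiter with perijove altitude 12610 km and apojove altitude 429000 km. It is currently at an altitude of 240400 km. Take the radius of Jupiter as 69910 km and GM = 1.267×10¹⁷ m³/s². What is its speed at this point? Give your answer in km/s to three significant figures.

r_p = 69910 + 12610 = 82520 km = 8.2520×10⁷ m.
r_a = 69910 + 429000 = 498910 km = 4.9891×10⁸ m.
r = 69910 + 240400 = 3.1031×10⁵ km = 3.103×10⁸ m.
Semi-major axis a = (r_p + r_a)/2 = 2.9072×10⁵ km = 2.907×10⁸ m.
Vis-viva: v² = μ(2/r − 1/a) = 1.267×10¹⁷ × (6.445×10⁻⁹ − 3.440×10⁻⁹) = 3.808×10⁸ m²/s².
v = 19510 m/s = 19.51 km/s.

v ≈ 19.5 km/s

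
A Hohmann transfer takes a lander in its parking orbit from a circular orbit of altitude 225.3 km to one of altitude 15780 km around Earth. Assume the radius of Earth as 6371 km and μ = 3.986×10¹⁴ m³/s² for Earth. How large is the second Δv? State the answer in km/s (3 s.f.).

r₁ = 6371 + 225.3 = 6596.3 km = 6.5963×10⁶ m.
r₂ = 6371 + 15780 = 22151 km = 2.2151×10⁷ m.
Transfer ellipse a_t = (r₁ + r₂)/2 = 1.437×10⁷ m.
At r₁: circular v_c1 = √(μ/r₁) = 7774 m/s; transfer-perigee v_p = √[μ(2/r₁ − 1/a_t)] = 9650 m/s.
At r₂: circular v_c2 = √(μ/r₂) = 4242 m/s; transfer-apogee v_a = √[μ(2/r₂ − 1/a_t)] = 2874 m/s.
Δv₂ = v_c2 − v_a = 1368 m/s.
= 1.368 km/s.

Δv ≈ 1.37 km/s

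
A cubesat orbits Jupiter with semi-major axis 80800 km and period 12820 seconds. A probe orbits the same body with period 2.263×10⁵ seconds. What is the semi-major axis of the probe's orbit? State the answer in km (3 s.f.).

a₂ ≈ 5.48×10⁵ km

Kepler's third law: a³ ∝ T², so a₂ = a₁ (T₂/T₁)^(2/3).
T₂/T₁ = 17.65, (T₂/T₁)^(2/3) = 6.780.
a₂ = 80800 × 6.780 = 5.478×10⁵ km.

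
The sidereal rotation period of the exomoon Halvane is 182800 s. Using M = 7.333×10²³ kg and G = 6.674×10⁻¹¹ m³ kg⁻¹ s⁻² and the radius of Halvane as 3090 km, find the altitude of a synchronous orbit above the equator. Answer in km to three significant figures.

μ = GM = 6.674×10⁻¹¹ × 7.333×10²³ = 4.894×10¹³ m³/s².
A synchronous orbit has period T, so by Kepler's third law a = (μT²/4π²)^(1/3).
μT²/4π² = 4.894×10¹³ × (1.828×10⁵)² / 39.48 = 4.142×10²² m³.
a = 3.460×10⁷ m = 34601 km.
Altitude h = a − R = 34601 − 3090 = 31511 km.

h_sync ≈ 31500 km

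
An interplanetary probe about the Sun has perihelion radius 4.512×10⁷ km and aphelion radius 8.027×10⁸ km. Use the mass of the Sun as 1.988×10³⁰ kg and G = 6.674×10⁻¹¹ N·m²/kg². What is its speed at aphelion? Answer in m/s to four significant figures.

μ = GM = 6.674×10⁻¹¹ × 1.988×10³⁰ = 1.327×10²⁰ m³/s².
Semi-major axis a = (r_p + r_a)/2 = 4.2391×10⁸ km = 4.239×10¹¹ m.
Vis-viva: v² = μ(2/r − 1/a) = 1.327×10²⁰ × (2.492×10⁻¹² − 2.359×10⁻¹²) = 1.759×10⁷ m²/s².
v = 4194 m/s.

v ≈ 4194 m/s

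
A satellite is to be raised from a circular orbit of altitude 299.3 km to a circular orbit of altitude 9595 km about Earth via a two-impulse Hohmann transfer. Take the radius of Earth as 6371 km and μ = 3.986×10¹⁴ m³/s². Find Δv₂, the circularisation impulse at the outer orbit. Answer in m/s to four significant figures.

r₁ = 6371 + 299.3 = 6670.3 km = 6.6703×10⁶ m.
r₂ = 6371 + 9595 = 15966 km = 1.5966×10⁷ m.
Transfer ellipse a_t = (r₁ + r₂)/2 = 1.132×10⁷ m.
At r₁: circular v_c1 = √(μ/r₁) = 7730 m/s; transfer-perigee v_p = √[μ(2/r₁ − 1/a_t)] = 9181 m/s.
At r₂: circular v_c2 = √(μ/r₂) = 4997 m/s; transfer-apogee v_a = √[μ(2/r₂ − 1/a_t)] = 3836 m/s.
Δv₂ = v_c2 − v_a = 1161 m/s.

Δv ≈ 1161 m/s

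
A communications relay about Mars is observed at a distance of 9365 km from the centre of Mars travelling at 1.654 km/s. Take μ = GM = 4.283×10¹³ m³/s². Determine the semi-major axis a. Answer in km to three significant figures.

a ≈ 6680 km

r = 9.365×10⁶ m.
Vis-viva rearranged: 1/a = 2/r − v²/μ = 2.136×10⁻⁷ − 6.387×10⁻⁸ = 1.497×10⁻⁷ m⁻¹.
a = 6.681×10⁶ m = 6680.6 km.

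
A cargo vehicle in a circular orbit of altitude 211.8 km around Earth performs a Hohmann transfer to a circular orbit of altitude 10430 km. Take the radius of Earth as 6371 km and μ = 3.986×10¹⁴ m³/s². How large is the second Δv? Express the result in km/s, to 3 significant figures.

r₁ = 6371 + 211.8 = 6582.8 km = 6.5828×10⁶ m.
r₂ = 6371 + 10430 = 16801 km = 1.6801×10⁷ m.
Transfer ellipse a_t = (r₁ + r₂)/2 = 1.169×10⁷ m.
At r₁: circular v_c1 = √(μ/r₁) = 7781 m/s; transfer-perigee v_p = √[μ(2/r₁ − 1/a_t)] = 9328 m/s.
At r₂: circular v_c2 = √(μ/r₂) = 4871 m/s; transfer-apogee v_a = √[μ(2/r₂ − 1/a_t)] = 3655 m/s.
Δv₂ = v_c2 − v_a = 1216 m/s.
= 1.216 km/s.

Δv ≈ 1.22 km/s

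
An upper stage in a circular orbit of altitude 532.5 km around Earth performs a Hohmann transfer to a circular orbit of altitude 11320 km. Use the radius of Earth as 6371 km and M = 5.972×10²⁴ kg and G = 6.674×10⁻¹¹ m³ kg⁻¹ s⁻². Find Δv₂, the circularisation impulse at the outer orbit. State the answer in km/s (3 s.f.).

Δv ≈ 1.19 km/s

μ = GM = 6.674×10⁻¹¹ × 5.972×10²⁴ = 3.986×10¹⁴ m³/s².
r₁ = 6371 + 532.5 = 6903.5 km = 6.9035×10⁶ m.
r₂ = 6371 + 11320 = 17691 km = 1.7691×10⁷ m.
Transfer ellipse a_t = (r₁ + r₂)/2 = 1.230×10⁷ m.
At r₁: circular v_c1 = √(μ/r₁) = 7598 m/s; transfer-perigee v_p = √[μ(2/r₁ − 1/a_t)] = 9114 m/s.
At r₂: circular v_c2 = √(μ/r₂) = 4747 m/s; transfer-apogee v_a = √[μ(2/r₂ − 1/a_t)] = 3556 m/s.
Δv₂ = v_c2 − v_a = 1190 m/s.
= 1.190 km/s.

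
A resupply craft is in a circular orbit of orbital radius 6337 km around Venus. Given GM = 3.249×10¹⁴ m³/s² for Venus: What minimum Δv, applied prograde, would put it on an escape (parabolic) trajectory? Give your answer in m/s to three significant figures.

r = 6337 km = 6.337×10⁶ m.
Circular speed v_c = √(μ/r) = 7160 m/s.
Escape speed v_esc = √(2μ/r) = √2 × v_c = 10130 m/s.
Δv = v_esc − v_c = 2966 m/s.

Δv ≈ 2970 m/s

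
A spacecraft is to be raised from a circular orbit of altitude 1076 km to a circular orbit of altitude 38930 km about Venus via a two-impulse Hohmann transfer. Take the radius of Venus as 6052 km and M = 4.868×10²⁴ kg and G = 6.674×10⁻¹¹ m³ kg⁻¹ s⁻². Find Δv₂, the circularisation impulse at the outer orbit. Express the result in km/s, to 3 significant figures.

μ = GM = 6.674×10⁻¹¹ × 4.868×10²⁴ = 3.249×10¹⁴ m³/s².
r₁ = 6052 + 1076 = 7128.0 km = 7.1280×10⁶ m.
r₂ = 6052 + 38930 = 44982 km = 4.4982×10⁷ m.
Transfer ellipse a_t = (r₁ + r₂)/2 = 2.606×10⁷ m.
At r₁: circular v_c1 = √(μ/r₁) = 6751 m/s; transfer-periapsis v_p = √[μ(2/r₁ − 1/a_t)] = 8871 m/s.
At r₂: circular v_c2 = √(μ/r₂) = 2688 m/s; transfer-apoapsis v_a = √[μ(2/r₂ − 1/a_t)] = 1406 m/s.
Δv₂ = v_c2 − v_a = 1282 m/s.
= 1.282 km/s.

Δv ≈ 1.28 km/s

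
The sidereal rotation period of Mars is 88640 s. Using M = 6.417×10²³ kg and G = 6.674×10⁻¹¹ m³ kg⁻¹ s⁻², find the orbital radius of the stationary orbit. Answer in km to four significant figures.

r_sync ≈ 20430 km

μ = GM = 6.674×10⁻¹¹ × 6.417×10²³ = 4.283×10¹³ m³/s².
A synchronous orbit has period T, so by Kepler's third law a = (μT²/4π²)^(1/3).
μT²/4π² = 4.283×10¹³ × (8.864×10⁴)² / 39.48 = 8.524×10²¹ m³.
a = 2.043×10⁷ m = 20427 km.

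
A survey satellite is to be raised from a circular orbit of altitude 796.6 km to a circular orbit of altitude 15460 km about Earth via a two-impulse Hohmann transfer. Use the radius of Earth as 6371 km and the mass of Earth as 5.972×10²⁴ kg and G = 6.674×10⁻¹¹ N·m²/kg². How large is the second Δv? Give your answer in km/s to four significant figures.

μ = GM = 6.674×10⁻¹¹ × 5.972×10²⁴ = 3.986×10¹⁴ m³/s².
r₁ = 6371 + 796.6 = 7167.6 km = 7.1676×10⁶ m.
r₂ = 6371 + 15460 = 21831 km = 2.1831×10⁷ m.
Transfer ellipse a_t = (r₁ + r₂)/2 = 1.450×10⁷ m.
At r₁: circular v_c1 = √(μ/r₁) = 7457 m/s; transfer-perigee v_p = √[μ(2/r₁ − 1/a_t)] = 9150 m/s.
At r₂: circular v_c2 = √(μ/r₂) = 4273 m/s; transfer-apogee v_a = √[μ(2/r₂ − 1/a_t)] = 3004 m/s.
Δv₂ = v_c2 − v_a = 1269 m/s.
= 1.269 km/s.

Δv ≈ 1.269 km/s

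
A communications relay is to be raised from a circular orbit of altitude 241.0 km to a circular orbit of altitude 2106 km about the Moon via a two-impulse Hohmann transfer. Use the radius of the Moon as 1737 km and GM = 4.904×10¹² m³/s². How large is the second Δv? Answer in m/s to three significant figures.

Δv ≈ 198 m/s

r₁ = 1737 + 241.0 = 1978.0 km = 1.9780×10⁶ m.
r₂ = 1737 + 2106 = 3843.0 km = 3.8430×10⁶ m.
Transfer ellipse a_t = (r₁ + r₂)/2 = 2.910×10⁶ m.
At r₁: circular v_c1 = √(μ/r₁) = 1575 m/s; transfer-perilune v_p = √[μ(2/r₁ − 1/a_t)] = 1809 m/s.
At r₂: circular v_c2 = √(μ/r₂) = 1130 m/s; transfer-apolune v_a = √[μ(2/r₂ − 1/a_t)] = 931.3 m/s.
Δv₂ = v_c2 − v_a = 198.4 m/s.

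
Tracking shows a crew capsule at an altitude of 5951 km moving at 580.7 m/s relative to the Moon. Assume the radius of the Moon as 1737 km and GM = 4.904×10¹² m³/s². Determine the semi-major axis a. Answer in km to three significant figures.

a ≈ 5230 km

r = 1737 + 5951 = 7688.0 km = 7.688×10⁶ m.
Vis-viva rearranged: 1/a = 2/r − v²/μ = 2.601×10⁻⁷ − 6.876×10⁻⁸ = 1.914×10⁻⁷ m⁻¹.
a = 5.225×10⁶ m = 5225.1 km.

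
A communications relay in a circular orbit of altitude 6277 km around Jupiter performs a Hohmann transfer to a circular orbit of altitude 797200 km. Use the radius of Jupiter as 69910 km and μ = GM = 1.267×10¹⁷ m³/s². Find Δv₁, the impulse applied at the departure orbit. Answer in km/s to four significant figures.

Δv ≈ 14.51 km/s

r₁ = 69910 + 6277 = 76187 km = 7.6187×10⁷ m.
r₂ = 69910 + 797200 = 867110 km = 8.6711×10⁸ m.
Transfer ellipse a_t = (r₁ + r₂)/2 = 4.716×10⁸ m.
At r₁: circular v_c1 = √(μ/r₁) = 40780 m/s; transfer-perijove v_p = √[μ(2/r₁ − 1/a_t)] = 55290 m/s.
Δv₁ = v_p − v_c1 = 14510 m/s.
= 14.51 km/s.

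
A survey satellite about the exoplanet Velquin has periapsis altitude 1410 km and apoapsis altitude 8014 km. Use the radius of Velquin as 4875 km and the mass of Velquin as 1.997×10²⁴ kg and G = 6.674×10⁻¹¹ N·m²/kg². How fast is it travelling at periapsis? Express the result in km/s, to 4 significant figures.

μ = GM = 6.674×10⁻¹¹ × 1.997×10²⁴ = 1.333×10¹⁴ m³/s².
r_p = 4875 + 1410 = 6285.0 km = 6.2850×10⁶ m.
r_a = 4875 + 8014 = 12889 km = 1.2889×10⁷ m.
Semi-major axis a = (r_p + r_a)/2 = 9587.0 km = 9.587×10⁶ m.
Vis-viva: v² = μ(2/r − 1/a) = 1.333×10¹⁴ × (3.182×10⁻⁷ − 1.043×10⁻⁷) = 2.851×10⁷ m²/s².
v = 5339 m/s = 5.339 km/s.

v ≈ 5.339 km/s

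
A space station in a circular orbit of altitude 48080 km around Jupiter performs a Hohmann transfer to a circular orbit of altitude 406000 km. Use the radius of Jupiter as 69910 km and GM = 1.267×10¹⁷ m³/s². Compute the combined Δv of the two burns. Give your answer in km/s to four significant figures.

r₁ = 69910 + 48080 = 117990 km = 1.1799×10⁸ m.
r₂ = 69910 + 406000 = 475910 km = 4.7591×10⁸ m.
Transfer ellipse a_t = (r₁ + r₂)/2 = 2.970×10⁸ m.
At r₁: circular v_c1 = √(μ/r₁) = 32770 m/s; transfer-perijove v_p = √[μ(2/r₁ − 1/a_t)] = 41480 m/s.
Δv₁ = v_p − v_c1 = 8715 m/s.
At r₂: circular v_c2 = √(μ/r₂) = 16320 m/s; transfer-apojove v_a = √[μ(2/r₂ − 1/a_t)] = 10290 m/s.
Δv₂ = v_c2 − v_a = 6031 m/s.
Total Δv = Δv₁ + Δv₂ = 14750 m/s = 14.75 km/s.

Δv_total ≈ 14.75 km/s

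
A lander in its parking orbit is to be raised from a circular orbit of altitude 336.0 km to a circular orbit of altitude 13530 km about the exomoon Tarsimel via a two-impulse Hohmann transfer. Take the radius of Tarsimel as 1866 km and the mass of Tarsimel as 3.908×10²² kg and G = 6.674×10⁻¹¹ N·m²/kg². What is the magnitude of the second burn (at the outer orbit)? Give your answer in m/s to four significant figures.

Δv ≈ 205.7 m/s

μ = GM = 6.674×10⁻¹¹ × 3.908×10²² = 2.608×10¹² m³/s².
r₁ = 1866 + 336.0 = 2202.0 km = 2.2020×10⁶ m.
r₂ = 1866 + 13530 = 15396 km = 1.5396×10⁷ m.
Transfer ellipse a_t = (r₁ + r₂)/2 = 8.799×10⁶ m.
At r₁: circular v_c1 = √(μ/r₁) = 1088 m/s; transfer-periapsis v_p = √[μ(2/r₁ − 1/a_t)] = 1440 m/s.
At r₂: circular v_c2 = √(μ/r₂) = 411.6 m/s; transfer-apoapsis v_a = √[μ(2/r₂ − 1/a_t)] = 205.9 m/s.
Δv₂ = v_c2 − v_a = 205.7 m/s.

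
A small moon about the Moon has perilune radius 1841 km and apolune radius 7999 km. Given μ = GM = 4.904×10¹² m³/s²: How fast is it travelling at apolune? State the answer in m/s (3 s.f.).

v ≈ 479 m/s

Semi-major axis a = (r_p + r_a)/2 = 4920.0 km = 4.920×10⁶ m.
Vis-viva: v² = μ(2/r − 1/a) = 4.904×10¹² × (2.500×10⁻⁷ − 2.033×10⁻⁷) = 2.294×10⁵ m²/s².
v = 479.0 m/s.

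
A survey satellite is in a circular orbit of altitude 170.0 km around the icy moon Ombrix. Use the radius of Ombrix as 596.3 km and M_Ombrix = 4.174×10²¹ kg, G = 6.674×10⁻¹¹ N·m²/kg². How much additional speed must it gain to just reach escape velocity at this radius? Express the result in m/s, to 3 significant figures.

μ = GM = 6.674×10⁻¹¹ × 4.174×10²¹ = 2.786×10¹¹ m³/s².
r = 596.3 + 170.0 = 766.30 km = 7.6630×10⁵ m.
Circular speed v_c = √(μ/r) = 602.9 m/s.
Escape speed v_esc = √(2μ/r) = √2 × v_c = 852.7 m/s.
Δv = v_esc − v_c = 249.7 m/s.

Δv ≈ 250 m/s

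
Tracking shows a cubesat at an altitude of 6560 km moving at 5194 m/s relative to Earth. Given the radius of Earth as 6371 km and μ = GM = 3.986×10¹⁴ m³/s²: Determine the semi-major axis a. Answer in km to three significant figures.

r = 6371 + 6560 = 12931 km = 1.293×10⁷ m.
Specific orbital energy ε = v²/2 − μ/r = (5194)²/2 − 3.986×10¹⁴/1.293×10⁷ = -1.734×10⁷ J/kg.
Since ε = −μ/(2a), a = −μ/(2ε) = 1.150×10⁷ m = 11496 km.

a ≈ 11500 km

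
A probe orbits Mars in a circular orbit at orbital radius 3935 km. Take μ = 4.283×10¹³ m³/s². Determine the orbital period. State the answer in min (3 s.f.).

r = 3935 km = 3.935×10⁶ m.
Kepler's third law: T = 2π√(r³/μ) = 2π√((3.935×10⁶)³ / 4.283×10¹³).
r³/μ = 1.423×10⁶ s², so T = 2π × 1.193×10³ = 7.494×10³ s.
Converting: 7.494×10³ s ÷ 60.00 = 124.9 min.

T ≈ 125 min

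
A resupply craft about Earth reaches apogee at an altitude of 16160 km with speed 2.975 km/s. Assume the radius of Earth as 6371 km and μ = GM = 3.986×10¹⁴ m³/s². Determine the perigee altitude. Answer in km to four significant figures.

perigee altitude ≈ 1145 km

r_a = 6371 + 16160 = 22531 km = 2.253×10⁷ m.
Specific energy ε = v²/2 − μ/r = -1.327×10⁷ J/kg, so a = −μ/(2ε) = 1.502×10⁷ m.
The apsides satisfy r_p + r_a = 2a, so the perigee radius is 2a − r_a = 7.516×10⁶ m = 7516.0 km.
Perigee altitude = 7516.0 − 6371 = 1145.0 km.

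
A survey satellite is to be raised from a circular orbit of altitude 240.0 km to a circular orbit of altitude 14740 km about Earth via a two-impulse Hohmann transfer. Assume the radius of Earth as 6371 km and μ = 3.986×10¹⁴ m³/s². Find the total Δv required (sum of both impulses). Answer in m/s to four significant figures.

r₁ = 6371 + 240.0 = 6611.0 km = 6.6110×10⁶ m.
r₂ = 6371 + 14740 = 21111 km = 2.1111×10⁷ m.
Transfer ellipse a_t = (r₁ + r₂)/2 = 1.386×10⁷ m.
At r₁: circular v_c1 = √(μ/r₁) = 7765 m/s; transfer-perigee v_p = √[μ(2/r₁ − 1/a_t)] = 9583 m/s.
Δv₁ = v_p − v_c1 = 1818 m/s.
At r₂: circular v_c2 = √(μ/r₂) = 4345 m/s; transfer-apogee v_a = √[μ(2/r₂ − 1/a_t)] = 3001 m/s.
Δv₂ = v_c2 − v_a = 1344 m/s.
Total Δv = Δv₁ + Δv₂ = 3162 m/s.

Δv_total ≈ 3162 m/s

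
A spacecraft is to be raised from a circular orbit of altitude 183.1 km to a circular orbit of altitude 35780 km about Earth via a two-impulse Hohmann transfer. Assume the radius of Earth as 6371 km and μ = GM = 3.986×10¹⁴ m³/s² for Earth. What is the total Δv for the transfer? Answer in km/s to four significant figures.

r₁ = 6371 + 183.1 = 6554.1 km = 6.5541×10⁶ m.
r₂ = 6371 + 35780 = 42151 km = 4.2151×10⁷ m.
Transfer ellipse a_t = (r₁ + r₂)/2 = 2.435×10⁷ m.
At r₁: circular v_c1 = √(μ/r₁) = 7799 m/s; transfer-perigee v_p = √[μ(2/r₁ − 1/a_t)] = 10260 m/s.
Δv₁ = v_p − v_c1 = 2461 m/s.
At r₂: circular v_c2 = √(μ/r₂) = 3075 m/s; transfer-apogee v_a = √[μ(2/r₂ − 1/a_t)] = 1595 m/s.
Δv₂ = v_c2 − v_a = 1480 m/s.
Total Δv = Δv₁ + Δv₂ = 3941 m/s = 3.941 km/s.

Δv_total ≈ 3.941 km/s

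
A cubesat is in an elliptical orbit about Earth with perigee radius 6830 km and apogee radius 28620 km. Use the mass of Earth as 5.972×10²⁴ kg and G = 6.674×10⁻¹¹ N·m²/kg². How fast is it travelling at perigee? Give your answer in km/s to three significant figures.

μ = GM = 6.674×10⁻¹¹ × 5.972×10²⁴ = 3.986×10¹⁴ m³/s².
Semi-major axis a = (r_p + r_a)/2 = 17725 km = 1.772×10⁷ m.
Vis-viva: v² = μ(2/r − 1/a) = 3.986×10¹⁴ × (2.928×10⁻⁷ − 5.642×10⁻⁸) = 9.423×10⁷ m²/s².
v = 9707 m/s = 9.707 km/s.

v ≈ 9.71 km/s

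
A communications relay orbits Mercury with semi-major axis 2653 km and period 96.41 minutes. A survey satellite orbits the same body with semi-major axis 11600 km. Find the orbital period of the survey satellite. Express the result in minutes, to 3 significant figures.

Kepler's third law: T² ∝ a³, so T₂ = T₁ (a₂/a₁)^(3/2).
a₂/a₁ = 4.372, (a₂/a₁)^(3/2) = 9.143.
T₂ = 96.41 × 9.143 = 881.5 minutes.

T₂ ≈ 881 minutes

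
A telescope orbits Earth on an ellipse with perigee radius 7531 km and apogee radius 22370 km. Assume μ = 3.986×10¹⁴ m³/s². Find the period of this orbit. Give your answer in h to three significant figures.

Semi-major axis a = (r_p + r_a)/2 = (7531.0 + 22370)/2 = 14950 km = 1.495×10⁷ m.
By Kepler's third law T = 2π√(a³/μ) = 2π × 2.895×10³ = 1.819×10⁴ s.
= 5.054 h.

T ≈ 5.05 h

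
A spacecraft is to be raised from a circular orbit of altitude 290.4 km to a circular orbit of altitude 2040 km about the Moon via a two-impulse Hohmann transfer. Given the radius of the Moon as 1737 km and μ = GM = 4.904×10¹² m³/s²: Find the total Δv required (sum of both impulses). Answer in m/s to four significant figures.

r₁ = 1737 + 290.4 = 2027.4 km = 2.0274×10⁶ m.
r₂ = 1737 + 2040 = 3777.0 km = 3.7770×10⁶ m.
Transfer ellipse a_t = (r₁ + r₂)/2 = 2.902×10⁶ m.
At r₁: circular v_c1 = √(μ/r₁) = 1555 m/s; transfer-perilune v_p = √[μ(2/r₁ − 1/a_t)] = 1774 m/s.
Δv₁ = v_p − v_c1 = 219.0 m/s.
At r₂: circular v_c2 = √(μ/r₂) = 1139 m/s; transfer-apolune v_a = √[μ(2/r₂ − 1/a_t)] = 952.4 m/s.
Δv₂ = v_c2 − v_a = 187.1 m/s.
Total Δv = Δv₁ + Δv₂ = 406.1 m/s.

Δv_total ≈ 406.1 m/s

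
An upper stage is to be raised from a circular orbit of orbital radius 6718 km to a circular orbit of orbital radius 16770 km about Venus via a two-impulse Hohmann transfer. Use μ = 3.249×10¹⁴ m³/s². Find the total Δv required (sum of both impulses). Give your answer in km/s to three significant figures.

r₁ = 6718 km = 6.718×10⁶ m.
r₂ = 16770 km = 1.677×10⁷ m.
Transfer ellipse a_t = (r₁ + r₂)/2 = 1.174×10⁷ m.
At r₁: circular v_c1 = √(μ/r₁) = 6954 m/s; transfer-periapsis v_p = √[μ(2/r₁ − 1/a_t)] = 8310 m/s.
Δv₁ = v_p − v_c1 = 1356 m/s.
At r₂: circular v_c2 = √(μ/r₂) = 4402 m/s; transfer-apoapsis v_a = √[μ(2/r₂ − 1/a_t)] = 3329 m/s.
Δv₂ = v_c2 − v_a = 1073 m/s.
Total Δv = Δv₁ + Δv₂ = 2428 m/s = 2.428 km/s.

Δv_total ≈ 2.43 km/s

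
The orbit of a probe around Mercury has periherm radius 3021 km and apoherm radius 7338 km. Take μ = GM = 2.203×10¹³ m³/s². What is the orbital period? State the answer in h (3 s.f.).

T ≈ 4.38 h

Semi-major axis a = (r_p + r_a)/2 = (3021.0 + 7338.0)/2 = 5179.5 km = 5.180×10⁶ m.
By Kepler's third law T = 2π√(a³/μ) = 2π × 2.511×10³ = 1.578×10⁴ s.
= 4.383 h.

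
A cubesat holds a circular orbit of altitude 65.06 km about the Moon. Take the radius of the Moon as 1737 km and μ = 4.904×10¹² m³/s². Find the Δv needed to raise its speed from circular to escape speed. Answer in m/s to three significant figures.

Δv ≈ 683 m/s

r = 1737 + 65.06 = 1802.1 km = 1.8021×10⁶ m.
Circular speed v_c = √(μ/r) = 1650 m/s.
Escape speed v_esc = √(2μ/r) = √2 × v_c = 2333 m/s.
Δv = v_esc − v_c = 683.3 m/s.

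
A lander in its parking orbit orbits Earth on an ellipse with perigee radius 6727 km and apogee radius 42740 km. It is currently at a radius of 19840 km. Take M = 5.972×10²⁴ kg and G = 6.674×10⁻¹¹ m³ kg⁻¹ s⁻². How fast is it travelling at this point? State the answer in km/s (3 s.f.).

μ = GM = 6.674×10⁻¹¹ × 5.972×10²⁴ = 3.986×10¹⁴ m³/s².
Semi-major axis a = (r_p + r_a)/2 = 24734 km = 2.473×10⁷ m.
Vis-viva: v² = μ(2/r − 1/a) = 3.986×10¹⁴ × (1.008×10⁻⁷ − 4.043×10⁻⁸) = 2.406×10⁷ m²/s².
v = 4905 m/s = 4.905 km/s.

v ≈ 4.91 km/s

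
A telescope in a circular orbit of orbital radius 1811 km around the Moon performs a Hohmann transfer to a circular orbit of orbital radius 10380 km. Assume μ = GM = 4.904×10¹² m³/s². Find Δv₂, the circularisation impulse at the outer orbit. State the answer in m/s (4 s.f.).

r₁ = 1811 km = 1.811×10⁶ m.
r₂ = 10380 km = 1.038×10⁷ m.
Transfer ellipse a_t = (r₁ + r₂)/2 = 6.096×10⁶ m.
At r₁: circular v_c1 = √(μ/r₁) = 1646 m/s; transfer-perilune v_p = √[μ(2/r₁ − 1/a_t)] = 2147 m/s.
At r₂: circular v_c2 = √(μ/r₂) = 687.3 m/s; transfer-apolune v_a = √[μ(2/r₂ − 1/a_t)] = 374.7 m/s.
Δv₂ = v_c2 − v_a = 312.7 m/s.

Δv ≈ 312.7 m/s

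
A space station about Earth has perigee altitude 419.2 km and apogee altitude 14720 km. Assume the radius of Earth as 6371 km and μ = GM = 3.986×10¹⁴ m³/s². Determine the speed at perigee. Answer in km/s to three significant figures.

r_p = 6371 + 419.2 = 6790.2 km = 6.7902×10⁶ m.
r_a = 6371 + 14720 = 21091 km = 2.1091×10⁷ m.
Semi-major axis a = (r_p + r_a)/2 = 13941 km = 1.394×10⁷ m.
Vis-viva: v² = μ(2/r − 1/a) = 3.986×10¹⁴ × (2.945×10⁻⁷ − 7.173×10⁻⁸) = 8.881×10⁷ m²/s².
v = 9424 m/s = 9.424 km/s.

v ≈ 9.42 km/s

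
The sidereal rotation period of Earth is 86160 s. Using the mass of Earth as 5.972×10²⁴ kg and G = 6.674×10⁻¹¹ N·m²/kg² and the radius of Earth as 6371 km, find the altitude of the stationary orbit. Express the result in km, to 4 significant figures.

h_sync ≈ 35790 km

μ = GM = 6.674×10⁻¹¹ × 5.972×10²⁴ = 3.986×10¹⁴ m³/s².
A synchronous orbit has period T, so by Kepler's third law a = (μT²/4π²)^(1/3).
μT²/4π² = 3.986×10¹⁴ × (8.616×10⁴)² / 39.48 = 7.495×10²² m³.
a = 4.216×10⁷ m = 42162 km.
Altitude h = a − R = 42162 − 6371 = 35791 km.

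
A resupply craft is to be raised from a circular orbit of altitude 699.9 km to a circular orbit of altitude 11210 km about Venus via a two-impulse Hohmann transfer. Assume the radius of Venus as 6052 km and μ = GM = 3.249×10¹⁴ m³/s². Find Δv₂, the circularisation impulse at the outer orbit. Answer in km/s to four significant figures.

r₁ = 6052 + 699.9 = 6751.9 km = 6.7519×10⁶ m.
r₂ = 6052 + 11210 = 17262 km = 1.7262×10⁷ m.
Transfer ellipse a_t = (r₁ + r₂)/2 = 1.201×10⁷ m.
At r₁: circular v_c1 = √(μ/r₁) = 6937 m/s; transfer-periapsis v_p = √[μ(2/r₁ − 1/a_t)] = 8317 m/s.
At r₂: circular v_c2 = √(μ/r₂) = 4338 m/s; transfer-apoapsis v_a = √[μ(2/r₂ − 1/a_t)] = 3253 m/s.
Δv₂ = v_c2 − v_a = 1085 m/s.
= 1.085 km/s.

Δv ≈ 1.085 km/s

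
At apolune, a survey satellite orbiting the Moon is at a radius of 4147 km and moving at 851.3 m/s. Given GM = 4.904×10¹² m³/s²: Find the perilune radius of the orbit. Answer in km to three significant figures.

r_a = 4.147×10⁶ m.
Specific energy ε = v²/2 − μ/r = -8.202×10⁵ J/kg, so a = −μ/(2ε) = 2.990×10⁶ m.
The apsides satisfy r_p + r_a = 2a, so the perilune radius is 2a − r_a = 1.832×10⁶ m = 1832.1 km.

perilune radius ≈ 1830 km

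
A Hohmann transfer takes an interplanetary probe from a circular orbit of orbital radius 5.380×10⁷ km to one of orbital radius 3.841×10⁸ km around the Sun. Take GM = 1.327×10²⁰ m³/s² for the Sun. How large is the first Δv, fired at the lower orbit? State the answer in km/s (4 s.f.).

r₁ = 5.380×10⁷ km = 5.380×10¹⁰ m.
r₂ = 3.841×10⁸ km = 3.841×10¹¹ m.
Transfer ellipse a_t = (r₁ + r₂)/2 = 2.190×10¹¹ m.
At r₁: circular v_c1 = √(μ/r₁) = 49660 m/s; transfer-perihelion v_p = √[μ(2/r₁ − 1/a_t)] = 65780 m/s.
Δv₁ = v_p − v_c1 = 16120 m/s.
= 16.12 km/s.

Δv ≈ 16.12 km/s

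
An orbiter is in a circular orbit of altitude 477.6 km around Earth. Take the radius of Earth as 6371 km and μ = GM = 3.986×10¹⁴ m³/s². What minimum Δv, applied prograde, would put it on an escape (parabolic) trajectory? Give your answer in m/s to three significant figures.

Δv ≈ 3160 m/s

r = 6371 + 477.6 = 6848.6 km = 6.8486×10⁶ m.
Circular speed v_c = √(μ/r) = 7629 m/s.
Escape speed v_esc = √(2μ/r) = √2 × v_c = 10790 m/s.
Δv = v_esc − v_c = 3160 m/s.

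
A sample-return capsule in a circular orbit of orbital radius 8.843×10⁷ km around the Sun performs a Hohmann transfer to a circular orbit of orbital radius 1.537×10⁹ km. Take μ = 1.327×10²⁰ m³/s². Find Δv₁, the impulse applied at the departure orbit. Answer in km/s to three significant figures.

r₁ = 8.843×10⁷ km = 8.843×10¹⁰ m.
r₂ = 1.537×10⁹ km = 1.537×10¹² m.
Transfer ellipse a_t = (r₁ + r₂)/2 = 8.127×10¹¹ m.
At r₁: circular v_c1 = √(μ/r₁) = 38740 m/s; transfer-perihelion v_p = √[μ(2/r₁ − 1/a_t)] = 53270 m/s.
Δv₁ = v_p − v_c1 = 14530 m/s.
= 14.53 km/s.

Δv ≈ 14.5 km/s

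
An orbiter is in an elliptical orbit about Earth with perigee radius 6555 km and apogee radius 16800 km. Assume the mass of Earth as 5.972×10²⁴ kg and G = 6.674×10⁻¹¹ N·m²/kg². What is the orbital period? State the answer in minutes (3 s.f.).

μ = GM = 6.674×10⁻¹¹ × 5.972×10²⁴ = 3.986×10¹⁴ m³/s².
Semi-major axis a = (r_p + r_a)/2 = (6555.0 + 16800)/2 = 11678 km = 1.168×10⁷ m.
By Kepler's third law T = 2π√(a³/μ) = 2π × 1.999×10³ = 1.256×10⁴ s.
= 209.3 minutes.

T ≈ 209 minutes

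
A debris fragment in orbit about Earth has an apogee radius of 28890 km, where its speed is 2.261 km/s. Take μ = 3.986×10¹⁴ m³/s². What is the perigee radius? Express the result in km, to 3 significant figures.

perigee radius ≈ 6570 km

r_a = 2.889×10⁷ m.
Specific energy ε = v²/2 − μ/r = -1.124×10⁷ J/kg, so a = −μ/(2ε) = 1.773×10⁷ m.
The apsides satisfy r_p + r_a = 2a, so the perigee radius is 2a − r_a = 6.569×10⁶ m = 6569.2 km.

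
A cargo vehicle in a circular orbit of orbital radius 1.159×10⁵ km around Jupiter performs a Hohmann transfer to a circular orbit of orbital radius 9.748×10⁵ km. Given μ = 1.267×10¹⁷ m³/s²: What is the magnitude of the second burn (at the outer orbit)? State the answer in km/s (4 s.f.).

Δv ≈ 6.145 km/s

r₁ = 1.159×10⁵ km = 1.159×10⁸ m.
r₂ = 9.748×10⁵ km = 9.748×10⁸ m.
Transfer ellipse a_t = (r₁ + r₂)/2 = 5.454×10⁸ m.
At r₁: circular v_c1 = √(μ/r₁) = 33060 m/s; transfer-perijove v_p = √[μ(2/r₁ − 1/a_t)] = 44200 m/s.
At r₂: circular v_c2 = √(μ/r₂) = 11400 m/s; transfer-apojove v_a = √[μ(2/r₂ − 1/a_t)] = 5256 m/s.
Δv₂ = v_c2 − v_a = 6145 m/s.
= 6.145 km/s.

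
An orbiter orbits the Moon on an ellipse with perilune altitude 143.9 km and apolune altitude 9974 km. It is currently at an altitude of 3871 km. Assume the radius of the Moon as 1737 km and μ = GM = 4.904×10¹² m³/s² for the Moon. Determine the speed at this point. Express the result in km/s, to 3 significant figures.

r_p = 1737 + 143.9 = 1880.9 km = 1.8809×10⁶ m.
r_a = 1737 + 9974 = 11711 km = 1.1711×10⁷ m.
r = 1737 + 3871 = 5608.0 km = 5.608×10⁶ m.
Semi-major axis a = (r_p + r_a)/2 = 6795.9 km = 6.796×10⁶ m.
Vis-viva: v² = μ(2/r − 1/a) = 4.904×10¹² × (3.566×10⁻⁷ − 1.471×10⁻⁷) = 1.027×10⁶ m²/s².
v = 1014 m/s = 1.014 km/s.

v ≈ 1.01 km/s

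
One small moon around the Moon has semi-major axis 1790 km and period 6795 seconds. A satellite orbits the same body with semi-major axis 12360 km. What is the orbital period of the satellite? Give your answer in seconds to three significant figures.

Kepler's third law: T² ∝ a³, so T₂ = T₁ (a₂/a₁)^(3/2).
a₂/a₁ = 6.905, (a₂/a₁)^(3/2) = 18.14.
T₂ = 6795 × 18.14 = 1.233×10⁵ seconds.

T₂ ≈ 1.23×10⁵ seconds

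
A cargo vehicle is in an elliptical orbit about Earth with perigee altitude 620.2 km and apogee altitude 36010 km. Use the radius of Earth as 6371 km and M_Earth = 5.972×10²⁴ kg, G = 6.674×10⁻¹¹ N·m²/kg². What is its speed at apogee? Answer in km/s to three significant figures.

μ = GM = 6.674×10⁻¹¹ × 5.972×10²⁴ = 3.986×10¹⁴ m³/s².
r_p = 6371 + 620.2 = 6991.2 km = 6.9912×10⁶ m.
r_a = 6371 + 36010 = 42381 km = 4.2381×10⁷ m.
Semi-major axis a = (r_p + r_a)/2 = 24686 km = 2.469×10⁷ m.
Vis-viva: v² = μ(2/r − 1/a) = 3.986×10¹⁴ × (4.719×10⁻⁸ − 4.051×10⁻⁸) = 2.663×10⁶ m²/s².
v = 1632 m/s = 1.632 km/s.

v ≈ 1.63 km/s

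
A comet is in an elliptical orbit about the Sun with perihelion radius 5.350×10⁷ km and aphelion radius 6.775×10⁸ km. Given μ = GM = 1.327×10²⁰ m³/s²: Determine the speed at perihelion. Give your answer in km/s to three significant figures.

Semi-major axis a = (r_p + r_a)/2 = 3.6550×10⁸ km = 3.655×10¹¹ m.
Vis-viva: v² = μ(2/r − 1/a) = 1.327×10²⁰ × (3.738×10⁻¹¹ − 2.736×10⁻¹²) = 4.598×10⁹ m²/s².
v = 67810 m/s = 67.81 km/s.

v ≈ 67.8 km/s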